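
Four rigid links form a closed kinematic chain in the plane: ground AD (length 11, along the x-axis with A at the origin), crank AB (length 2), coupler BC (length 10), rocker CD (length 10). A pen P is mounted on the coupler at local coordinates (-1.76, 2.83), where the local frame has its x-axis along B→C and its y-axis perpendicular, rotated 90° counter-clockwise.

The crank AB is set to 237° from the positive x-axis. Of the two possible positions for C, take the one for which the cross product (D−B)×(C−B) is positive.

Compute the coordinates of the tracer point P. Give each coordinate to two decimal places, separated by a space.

A=(0,0), D=(11.00,0)
B = A + 2.00·(cos237°, sin237°) = (-1.0893, -1.6773)
|BD| = 12.2051
circle(B,10.00) ∩ circle(D,10.00): a=6.1025, h=7.9221
  candidates: C₊=(3.8666,7.0082) cross=96.689; C₋=(6.0441,-8.6856) cross=-96.689
  mode + wants cross > 0 → take C=(3.8666,7.0082) (cross=96.689)
ex = (C−B)/|BC| = (0.4956,0.8686); ey = (-0.8686,0.4956)
P = B + -1.76·ex + 2.83·ey = (-4.4195,-1.8035)

-4.42 -1.80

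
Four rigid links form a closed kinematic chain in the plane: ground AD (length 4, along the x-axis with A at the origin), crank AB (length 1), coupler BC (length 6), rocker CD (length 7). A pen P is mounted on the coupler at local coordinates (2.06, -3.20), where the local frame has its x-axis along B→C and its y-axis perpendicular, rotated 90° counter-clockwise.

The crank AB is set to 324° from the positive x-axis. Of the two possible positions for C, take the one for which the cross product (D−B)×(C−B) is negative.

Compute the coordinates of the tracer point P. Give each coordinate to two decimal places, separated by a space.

A=(0,0), D=(4.00,0)
B = A + 1.00·(cos324°, sin324°) = (0.8090, -0.5878)
|BD| = 3.2447
circle(B,6.00) ∩ circle(D,7.00): a=-0.3810, h=5.9879
  candidates: C₊=(-0.6504,5.2320) cross=19.429; C₋=(1.5191,-6.5456) cross=-19.429
  mode - wants cross < 0 → take C=(1.5191,-6.5456) (cross=-19.429)
ex = (C−B)/|BC| = (0.1183,-0.9930); ey = (0.9930,0.1183)
P = B + 2.06·ex + -3.20·ey = (-2.1247,-3.0120)

-2.12 -3.01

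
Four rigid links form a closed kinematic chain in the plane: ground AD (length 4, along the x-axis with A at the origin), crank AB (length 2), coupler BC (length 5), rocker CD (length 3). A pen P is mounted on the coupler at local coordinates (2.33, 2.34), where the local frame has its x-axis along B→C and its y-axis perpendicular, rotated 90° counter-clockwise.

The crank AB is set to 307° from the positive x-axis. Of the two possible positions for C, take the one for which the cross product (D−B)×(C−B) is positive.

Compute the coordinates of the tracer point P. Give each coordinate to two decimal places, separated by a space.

0.08 1.51

A=(0,0), D=(4.00,0)
B = A + 2.00·(cos307°, sin307°) = (1.2036, -1.5973)
|BD| = 3.2204
circle(B,5.00) ∩ circle(D,3.00): a=4.0944, h=2.8699
  candidates: C₊=(3.3355,2.9255) cross=9.242; C₋=(6.1823,-2.0585) cross=-9.242
  mode + wants cross > 0 → take C=(3.3355,2.9255) (cross=9.242)
ex = (C−B)/|BC| = (0.4264,0.9045); ey = (-0.9045,0.4264)
P = B + 2.33·ex + 2.34·ey = (0.0804,1.5080)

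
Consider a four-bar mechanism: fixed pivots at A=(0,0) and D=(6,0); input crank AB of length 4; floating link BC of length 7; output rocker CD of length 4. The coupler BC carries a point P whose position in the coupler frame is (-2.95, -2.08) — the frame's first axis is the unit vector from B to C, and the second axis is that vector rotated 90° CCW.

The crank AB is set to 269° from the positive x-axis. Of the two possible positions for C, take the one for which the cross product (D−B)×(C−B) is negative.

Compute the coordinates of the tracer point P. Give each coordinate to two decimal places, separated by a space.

A=(0,0), D=(6.00,0)
B = A + 4.00·(cos269°, sin269°) = (-0.0698, -3.9994)
|BD| = 7.2690
circle(B,7.00) ∩ circle(D,4.00): a=5.9044, h=3.7601
  candidates: C₊=(2.7918,2.3890) cross=27.332; C₋=(6.9293,-3.8905) cross=-27.332
  mode - wants cross < 0 → take C=(6.9293,-3.8905) (cross=-27.332)
ex = (C−B)/|BC| = (0.9999,0.0155); ey = (-0.0155,0.9999)
P = B + -2.95·ex + -2.08·ey = (-2.9871,-6.1250)

-2.99 -6.13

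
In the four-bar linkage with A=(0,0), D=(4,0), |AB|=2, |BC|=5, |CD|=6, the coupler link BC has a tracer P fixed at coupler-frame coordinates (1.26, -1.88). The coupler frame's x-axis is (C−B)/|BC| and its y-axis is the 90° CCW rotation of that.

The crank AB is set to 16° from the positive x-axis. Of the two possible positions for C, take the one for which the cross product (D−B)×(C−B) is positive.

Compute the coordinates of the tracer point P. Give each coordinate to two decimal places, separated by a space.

3.75 1.89

A=(0,0), D=(4.00,0)
B = A + 2.00·(cos16°, sin16°) = (1.9225, 0.5513)
|BD| = 2.1494
circle(B,5.00) ∩ circle(D,6.00): a=-1.4842, h=4.7746
  candidates: C₊=(1.7126,5.5469) cross=10.262; C₋=(-0.7366,-3.6830) cross=-10.262
  mode + wants cross > 0 → take C=(1.7126,5.5469) (cross=10.262)
ex = (C−B)/|BC| = (-0.0420,0.9991); ey = (-0.9991,-0.0420)
P = B + 1.26·ex + -1.88·ey = (3.7480,1.8891)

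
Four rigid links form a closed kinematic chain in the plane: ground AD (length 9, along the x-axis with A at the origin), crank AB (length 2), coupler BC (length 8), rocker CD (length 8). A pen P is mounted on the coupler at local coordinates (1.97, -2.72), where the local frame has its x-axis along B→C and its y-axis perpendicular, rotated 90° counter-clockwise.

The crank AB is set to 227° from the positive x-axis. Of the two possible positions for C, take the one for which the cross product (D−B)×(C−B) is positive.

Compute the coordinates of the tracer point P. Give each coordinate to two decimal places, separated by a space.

1.99 -1.28

A=(0,0), D=(9.00,0)
B = A + 2.00·(cos227°, sin227°) = (-1.3640, -1.4627)
|BD| = 10.4667
circle(B,8.00) ∩ circle(D,8.00): a=5.2334, h=6.0508
  candidates: C₊=(2.9724,5.2601) cross=63.332; C₋=(4.6636,-6.7228) cross=-63.332
  mode + wants cross > 0 → take C=(2.9724,5.2601) (cross=63.332)
ex = (C−B)/|BC| = (0.5421,0.8403); ey = (-0.8403,0.5421)
P = B + 1.97·ex + -2.72·ey = (1.9896,-1.2816)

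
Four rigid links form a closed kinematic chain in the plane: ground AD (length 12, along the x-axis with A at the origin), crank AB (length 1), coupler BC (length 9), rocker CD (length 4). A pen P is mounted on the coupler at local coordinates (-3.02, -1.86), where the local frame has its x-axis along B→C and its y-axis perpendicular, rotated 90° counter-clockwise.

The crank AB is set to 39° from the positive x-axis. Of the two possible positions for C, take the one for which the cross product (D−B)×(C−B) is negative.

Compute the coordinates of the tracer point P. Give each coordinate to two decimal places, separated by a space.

A=(0,0), D=(12.00,0)
B = A + 1.00·(cos39°, sin39°) = (0.7771, 0.6293)
|BD| = 11.2405
circle(B,9.00) ∩ circle(D,4.00): a=8.5116, h=2.9246
  candidates: C₊=(9.4391,3.0728) cross=32.873; C₋=(9.1116,-2.7672) cross=-32.873
  mode - wants cross < 0 → take C=(9.1116,-2.7672) (cross=-32.873)
ex = (C−B)/|BC| = (0.9261,-0.3774); ey = (0.3774,0.9261)
P = B + -3.02·ex + -1.86·ey = (-2.7215,0.0466)

-2.72 0.05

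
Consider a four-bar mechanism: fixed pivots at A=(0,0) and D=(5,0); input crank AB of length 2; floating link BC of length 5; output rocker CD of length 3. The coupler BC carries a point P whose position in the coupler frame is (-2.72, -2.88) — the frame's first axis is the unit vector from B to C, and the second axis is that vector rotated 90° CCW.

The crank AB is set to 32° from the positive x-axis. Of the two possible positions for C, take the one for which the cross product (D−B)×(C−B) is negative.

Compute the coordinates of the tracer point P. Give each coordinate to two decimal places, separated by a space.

A=(0,0), D=(5.00,0)
B = A + 2.00·(cos32°, sin32°) = (1.6961, 1.0598)
|BD| = 3.4697
circle(B,5.00) ∩ circle(D,3.00): a=4.0405, h=2.9452
  candidates: C₊=(6.4431,2.6301) cross=10.219; C₋=(4.6439,-2.9788) cross=-10.219
  mode - wants cross < 0 → take C=(4.6439,-2.9788) (cross=-10.219)
ex = (C−B)/|BC| = (0.5896,-0.8077); ey = (0.8077,0.5896)
P = B + -2.72·ex + -2.88·ey = (-2.2338,1.5589)

-2.23 1.56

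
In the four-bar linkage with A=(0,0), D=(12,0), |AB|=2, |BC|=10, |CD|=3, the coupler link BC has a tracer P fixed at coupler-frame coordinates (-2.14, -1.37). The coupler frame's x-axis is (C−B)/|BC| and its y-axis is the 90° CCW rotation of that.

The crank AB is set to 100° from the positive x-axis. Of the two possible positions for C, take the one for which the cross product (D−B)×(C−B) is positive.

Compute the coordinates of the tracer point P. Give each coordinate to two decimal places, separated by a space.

-2.50 0.62

A=(0,0), D=(12.00,0)
B = A + 2.00·(cos100°, sin100°) = (-0.3473, 1.9696)
|BD| = 12.5034
circle(B,10.00) ∩ circle(D,3.00): a=9.8907, h=1.4744
  candidates: C₊=(9.6522,1.8676) cross=18.435; C₋=(9.1877,-1.0444) cross=-18.435
  mode + wants cross > 0 → take C=(9.6522,1.8676) (cross=18.435)
ex = (C−B)/|BC| = (0.9999,-0.0102); ey = (0.0102,0.9999)
P = B + -2.14·ex + -1.37·ey = (-2.5012,0.6215)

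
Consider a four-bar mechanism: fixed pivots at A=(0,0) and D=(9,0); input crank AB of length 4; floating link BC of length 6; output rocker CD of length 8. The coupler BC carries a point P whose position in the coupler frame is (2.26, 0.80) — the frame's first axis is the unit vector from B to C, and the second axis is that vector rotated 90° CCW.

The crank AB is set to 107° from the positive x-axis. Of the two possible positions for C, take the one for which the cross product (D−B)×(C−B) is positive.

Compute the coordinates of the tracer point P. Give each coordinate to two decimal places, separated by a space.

0.52 5.53

A=(0,0), D=(9.00,0)
B = A + 4.00·(cos107°, sin107°) = (-1.1695, 3.8252)
|BD| = 10.8651
circle(B,6.00) ∩ circle(D,8.00): a=4.1440, h=4.3390
  candidates: C₊=(4.2368,6.4275) cross=47.144; C₋=(1.1816,-1.6950) cross=-47.144
  mode + wants cross > 0 → take C=(4.2368,6.4275) (cross=47.144)
ex = (C−B)/|BC| = (0.9011,0.4337); ey = (-0.4337,0.9011)
P = B + 2.26·ex + 0.80·ey = (0.5199,5.5262)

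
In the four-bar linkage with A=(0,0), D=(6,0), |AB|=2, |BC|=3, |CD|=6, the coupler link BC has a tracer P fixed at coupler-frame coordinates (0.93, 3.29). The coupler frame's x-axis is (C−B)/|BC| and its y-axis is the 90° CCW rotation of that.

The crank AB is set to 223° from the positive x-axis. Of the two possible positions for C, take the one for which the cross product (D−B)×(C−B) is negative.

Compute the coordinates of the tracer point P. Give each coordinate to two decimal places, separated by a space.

1.28 0.68

A=(0,0), D=(6.00,0)
B = A + 2.00·(cos223°, sin223°) = (-1.4627, -1.3640)
|BD| = 7.5863
circle(B,3.00) ∩ circle(D,6.00): a=2.0137, h=2.2238
  candidates: C₊=(0.1183,1.1856) cross=16.870; C₋=(0.9180,-3.1895) cross=-16.870
  mode - wants cross < 0 → take C=(0.9180,-3.1895) (cross=-16.870)
ex = (C−B)/|BC| = (0.7936,-0.6085); ey = (0.6085,0.7936)
P = B + 0.93·ex + 3.29·ey = (1.2773,0.6809)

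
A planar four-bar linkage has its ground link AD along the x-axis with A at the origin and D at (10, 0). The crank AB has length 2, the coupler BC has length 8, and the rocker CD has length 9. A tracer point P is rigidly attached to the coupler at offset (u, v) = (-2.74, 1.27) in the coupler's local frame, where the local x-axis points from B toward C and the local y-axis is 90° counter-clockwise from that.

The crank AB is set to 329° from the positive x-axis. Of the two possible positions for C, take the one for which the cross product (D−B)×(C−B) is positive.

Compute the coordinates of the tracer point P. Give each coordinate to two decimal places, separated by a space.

A=(0,0), D=(10.00,0)
B = A + 2.00·(cos329°, sin329°) = (1.7143, -1.0301)
|BD| = 8.3494
circle(B,8.00) ∩ circle(D,9.00): a=3.1567, h=7.3509
  candidates: C₊=(3.9400,6.6541) cross=61.376; C₋=(5.7538,-7.9353) cross=-61.376
  mode + wants cross > 0 → take C=(3.9400,6.6541) (cross=61.376)
ex = (C−B)/|BC| = (0.2782,0.9605); ey = (-0.9605,0.2782)
P = B + -2.74·ex + 1.27·ey = (-0.2678,-3.3086)

-0.27 -3.31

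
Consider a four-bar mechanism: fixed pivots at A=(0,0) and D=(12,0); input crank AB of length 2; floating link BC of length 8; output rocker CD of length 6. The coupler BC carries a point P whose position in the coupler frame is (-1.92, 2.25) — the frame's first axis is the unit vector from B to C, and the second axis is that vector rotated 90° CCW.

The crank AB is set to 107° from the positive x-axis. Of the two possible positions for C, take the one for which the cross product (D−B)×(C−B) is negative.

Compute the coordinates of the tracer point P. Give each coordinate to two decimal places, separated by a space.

A=(0,0), D=(12.00,0)
B = A + 2.00·(cos107°, sin107°) = (-0.5847, 1.9126)
|BD| = 12.7293
circle(B,8.00) ∩ circle(D,6.00): a=7.4645, h=2.8778
  candidates: C₊=(7.2274,3.6362) cross=36.633; C₋=(6.3626,-2.0541) cross=-36.633
  mode - wants cross < 0 → take C=(6.3626,-2.0541) (cross=-36.633)
ex = (C−B)/|BC| = (0.8684,-0.4958); ey = (0.4958,0.8684)
P = B + -1.92·ex + 2.25·ey = (-1.1365,4.8186)

-1.14 4.82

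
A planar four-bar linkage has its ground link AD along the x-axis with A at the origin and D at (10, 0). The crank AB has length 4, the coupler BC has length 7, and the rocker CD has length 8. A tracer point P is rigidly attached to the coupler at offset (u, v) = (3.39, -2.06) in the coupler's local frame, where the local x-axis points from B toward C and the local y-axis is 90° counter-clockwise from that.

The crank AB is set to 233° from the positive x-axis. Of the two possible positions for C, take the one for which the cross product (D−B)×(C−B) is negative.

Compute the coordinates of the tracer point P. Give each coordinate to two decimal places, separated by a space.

0.11 -6.26

A=(0,0), D=(10.00,0)
B = A + 4.00·(cos233°, sin233°) = (-2.4073, -3.1945)
|BD| = 12.8119
circle(B,7.00) ∩ circle(D,8.00): a=5.8206, h=3.8886
  candidates: C₊=(2.2599,2.0225) cross=49.820; C₋=(4.1990,-5.5090) cross=-49.820
  mode - wants cross < 0 → take C=(4.1990,-5.5090) (cross=-49.820)
ex = (C−B)/|BC| = (0.9438,-0.3306); ey = (0.3306,0.9438)
P = B + 3.39·ex + -2.06·ey = (0.1110,-6.2595)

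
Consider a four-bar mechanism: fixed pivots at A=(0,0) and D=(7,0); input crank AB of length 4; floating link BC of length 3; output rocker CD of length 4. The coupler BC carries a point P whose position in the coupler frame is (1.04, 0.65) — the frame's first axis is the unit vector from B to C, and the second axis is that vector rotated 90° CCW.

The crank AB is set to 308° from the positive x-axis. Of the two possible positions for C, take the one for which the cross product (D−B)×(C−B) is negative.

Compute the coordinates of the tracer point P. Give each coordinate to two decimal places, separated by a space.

A=(0,0), D=(7.00,0)
B = A + 4.00·(cos308°, sin308°) = (2.4626, -3.1520)
|BD| = 5.5248
circle(B,3.00) ∩ circle(D,4.00): a=2.1289, h=2.1137
  candidates: C₊=(3.0051,-0.2015) cross=11.678; C₋=(5.4170,-3.6734) cross=-11.678
  mode - wants cross < 0 → take C=(5.4170,-3.6734) (cross=-11.678)
ex = (C−B)/|BC| = (0.9848,-0.1738); ey = (0.1738,0.9848)
P = B + 1.04·ex + 0.65·ey = (3.5998,-2.6927)

3.60 -2.69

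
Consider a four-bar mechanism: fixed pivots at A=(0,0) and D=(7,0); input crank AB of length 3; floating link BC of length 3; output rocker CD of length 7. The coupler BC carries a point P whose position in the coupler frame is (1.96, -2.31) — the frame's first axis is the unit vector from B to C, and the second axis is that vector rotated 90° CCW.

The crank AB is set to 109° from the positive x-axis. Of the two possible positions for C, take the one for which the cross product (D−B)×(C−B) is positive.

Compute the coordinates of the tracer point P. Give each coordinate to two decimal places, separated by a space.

1.91 1.91

A=(0,0), D=(7.00,0)
B = A + 3.00·(cos109°, sin109°) = (-0.9767, 2.8366)
|BD| = 8.4660
circle(B,3.00) ∩ circle(D,7.00): a=1.8706, h=2.3454
  candidates: C₊=(1.5716,4.4196) cross=19.856; C₋=(-0.0000,-0.0000) cross=-19.856
  mode + wants cross > 0 → take C=(1.5716,4.4196) (cross=19.856)
ex = (C−B)/|BC| = (0.8494,0.5277); ey = (-0.5277,0.8494)
P = B + 1.96·ex + -2.31·ey = (1.9071,1.9086)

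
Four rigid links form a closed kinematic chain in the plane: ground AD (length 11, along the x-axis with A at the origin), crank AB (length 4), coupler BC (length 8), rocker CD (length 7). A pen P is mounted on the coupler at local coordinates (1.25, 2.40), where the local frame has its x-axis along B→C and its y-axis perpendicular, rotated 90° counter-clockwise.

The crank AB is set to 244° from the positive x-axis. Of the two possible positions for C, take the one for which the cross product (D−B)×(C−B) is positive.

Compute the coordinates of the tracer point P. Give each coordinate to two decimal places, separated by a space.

-2.42 -0.97

A=(0,0), D=(11.00,0)
B = A + 4.00·(cos244°, sin244°) = (-1.7535, -3.5952)
|BD| = 13.2505
circle(B,8.00) ∩ circle(D,7.00): a=7.1913, h=3.5051
  candidates: C₊=(4.2170,1.7296) cross=46.444; C₋=(6.1190,-5.0176) cross=-46.444
  mode + wants cross > 0 → take C=(4.2170,1.7296) (cross=46.444)
ex = (C−B)/|BC| = (0.7463,0.6656); ey = (-0.6656,0.7463)
P = B + 1.25·ex + 2.40·ey = (-2.4180,-0.9720)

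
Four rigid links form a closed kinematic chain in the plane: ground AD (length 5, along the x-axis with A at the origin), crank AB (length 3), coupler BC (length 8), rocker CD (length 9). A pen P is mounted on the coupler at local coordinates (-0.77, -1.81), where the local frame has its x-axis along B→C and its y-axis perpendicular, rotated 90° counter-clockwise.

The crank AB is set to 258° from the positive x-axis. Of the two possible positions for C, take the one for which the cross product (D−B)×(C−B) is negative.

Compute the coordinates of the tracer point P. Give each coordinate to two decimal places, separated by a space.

A=(0,0), D=(5.00,0)
B = A + 3.00·(cos258°, sin258°) = (-0.6237, -2.9344)
|BD| = 6.3433
circle(B,8.00) ∩ circle(D,9.00): a=1.8316, h=7.7875
  candidates: C₊=(-2.6024,4.8170) cross=49.398; C₋=(4.6027,-8.9912) cross=-49.398
  mode - wants cross < 0 → take C=(4.6027,-8.9912) (cross=-49.398)
ex = (C−B)/|BC| = (0.6533,-0.7571); ey = (0.7571,0.6533)
P = B + -0.77·ex + -1.81·ey = (-2.4971,-3.5340)

-2.50 -3.53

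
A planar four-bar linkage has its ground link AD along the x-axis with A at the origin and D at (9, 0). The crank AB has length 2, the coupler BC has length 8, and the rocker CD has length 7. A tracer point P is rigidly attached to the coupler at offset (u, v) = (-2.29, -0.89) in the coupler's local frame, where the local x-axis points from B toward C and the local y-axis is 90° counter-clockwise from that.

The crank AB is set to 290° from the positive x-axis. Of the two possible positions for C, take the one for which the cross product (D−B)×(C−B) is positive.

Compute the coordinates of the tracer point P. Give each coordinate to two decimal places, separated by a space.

0.43 -4.32

A=(0,0), D=(9.00,0)
B = A + 2.00·(cos290°, sin290°) = (0.6840, -1.8794)
|BD| = 8.5257
circle(B,8.00) ∩ circle(D,7.00): a=5.1425, h=6.1282
  candidates: C₊=(4.3492,5.2316) cross=52.247; C₋=(7.0510,-6.7232) cross=-52.247
  mode + wants cross > 0 → take C=(4.3492,5.2316) (cross=52.247)
ex = (C−B)/|BC| = (0.4581,0.8889); ey = (-0.8889,0.4581)
P = B + -2.29·ex + -0.89·ey = (0.4260,-4.3227)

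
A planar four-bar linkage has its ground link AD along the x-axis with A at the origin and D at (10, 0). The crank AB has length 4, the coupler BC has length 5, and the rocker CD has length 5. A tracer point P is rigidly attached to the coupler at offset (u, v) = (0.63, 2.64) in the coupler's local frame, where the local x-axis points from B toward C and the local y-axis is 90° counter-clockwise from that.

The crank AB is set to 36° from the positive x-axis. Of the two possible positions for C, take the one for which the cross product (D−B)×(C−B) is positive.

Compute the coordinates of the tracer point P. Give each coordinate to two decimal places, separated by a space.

2.69 5.01

A=(0,0), D=(10.00,0)
B = A + 4.00·(cos36°, sin36°) = (3.2361, 2.3511)
|BD| = 7.1609
circle(B,5.00) ∩ circle(D,5.00): a=3.5805, h=3.4900
  candidates: C₊=(7.7639,4.4721) cross=24.992; C₋=(5.4722,-2.1210) cross=-24.992
  mode + wants cross > 0 → take C=(7.7639,4.4721) (cross=24.992)
ex = (C−B)/|BC| = (0.9056,0.4242); ey = (-0.4242,0.9056)
P = B + 0.63·ex + 2.64·ey = (2.6867,5.0091)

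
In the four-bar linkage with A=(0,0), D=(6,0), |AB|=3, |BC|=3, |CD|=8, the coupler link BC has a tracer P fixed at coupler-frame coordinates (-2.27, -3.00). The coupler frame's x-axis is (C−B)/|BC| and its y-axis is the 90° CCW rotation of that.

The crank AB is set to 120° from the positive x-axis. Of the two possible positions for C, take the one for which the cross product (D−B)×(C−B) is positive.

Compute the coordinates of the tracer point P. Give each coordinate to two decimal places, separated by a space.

0.04 -0.84

A=(0,0), D=(6.00,0)
B = A + 3.00·(cos120°, sin120°) = (-1.5000, 2.5981)
|BD| = 7.9373
circle(B,3.00) ∩ circle(D,8.00): a=0.5040, h=2.9574
  candidates: C₊=(-0.0558,5.2276) cross=23.473; C₋=(-1.9918,-0.3613) cross=-23.473
  mode + wants cross > 0 → take C=(-0.0558,5.2276) (cross=23.473)
ex = (C−B)/|BC| = (0.4814,0.8765); ey = (-0.8765,0.4814)
P = B + -2.27·ex + -3.00·ey = (0.0367,-0.8358)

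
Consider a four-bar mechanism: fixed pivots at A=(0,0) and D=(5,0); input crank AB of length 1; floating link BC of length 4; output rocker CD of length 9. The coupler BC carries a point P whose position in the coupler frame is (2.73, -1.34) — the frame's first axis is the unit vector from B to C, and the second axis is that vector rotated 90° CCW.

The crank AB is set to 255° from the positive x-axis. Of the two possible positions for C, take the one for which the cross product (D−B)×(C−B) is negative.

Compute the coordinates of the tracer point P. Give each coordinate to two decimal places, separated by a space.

-3.18 -1.80

A=(0,0), D=(5.00,0)
B = A + 1.00·(cos255°, sin255°) = (-0.2588, -0.9659)
|BD| = 5.3468
circle(B,4.00) ∩ circle(D,9.00): a=-3.4050, h=2.0990
  candidates: C₊=(-3.9870,0.4834) cross=11.223; C₋=(-3.2286,-3.6455) cross=-11.223
  mode - wants cross < 0 → take C=(-3.2286,-3.6455) (cross=-11.223)
ex = (C−B)/|BC| = (-0.7424,-0.6699); ey = (0.6699,-0.7424)
P = B + 2.73·ex + -1.34·ey = (-3.1834,-1.7999)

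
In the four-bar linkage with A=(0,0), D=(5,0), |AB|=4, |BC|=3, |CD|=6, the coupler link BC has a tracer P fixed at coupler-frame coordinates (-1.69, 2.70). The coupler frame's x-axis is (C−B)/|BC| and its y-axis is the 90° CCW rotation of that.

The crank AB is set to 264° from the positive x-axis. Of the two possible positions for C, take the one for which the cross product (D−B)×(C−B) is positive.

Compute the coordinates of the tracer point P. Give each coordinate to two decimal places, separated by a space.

-2.80 -6.09

A=(0,0), D=(5.00,0)
B = A + 4.00·(cos264°, sin264°) = (-0.4181, -3.9781)
|BD| = 6.7217
circle(B,3.00) ∩ circle(D,6.00): a=1.3524, h=2.6779
  candidates: C₊=(-0.9128,-1.0192) cross=18.000; C₋=(2.2569,-5.3362) cross=-18.000
  mode + wants cross > 0 → take C=(-0.9128,-1.0192) (cross=18.000)
ex = (C−B)/|BC| = (-0.1649,0.9863); ey = (-0.9863,-0.1649)
P = B + -1.69·ex + 2.70·ey = (-2.8025,-6.0902)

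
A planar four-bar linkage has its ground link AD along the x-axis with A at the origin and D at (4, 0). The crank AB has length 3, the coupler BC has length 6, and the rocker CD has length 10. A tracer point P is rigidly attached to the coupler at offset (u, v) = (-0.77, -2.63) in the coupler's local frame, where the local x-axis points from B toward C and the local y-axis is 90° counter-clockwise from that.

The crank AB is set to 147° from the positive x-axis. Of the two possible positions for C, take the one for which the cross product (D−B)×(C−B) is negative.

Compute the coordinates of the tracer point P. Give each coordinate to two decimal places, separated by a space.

-4.49 3.54

A=(0,0), D=(4.00,0)
B = A + 3.00·(cos147°, sin147°) = (-2.5160, 1.6339)
|BD| = 6.7177
circle(B,6.00) ∩ circle(D,10.00): a=-1.4046, h=5.8333
  candidates: C₊=(-2.4597,7.6337) cross=39.186; C₋=(-5.2973,-3.6825) cross=-39.186
  mode - wants cross < 0 → take C=(-5.2973,-3.6825) (cross=-39.186)
ex = (C−B)/|BC| = (-0.4635,-0.8861); ey = (0.8861,-0.4635)
P = B + -0.77·ex + -2.63·ey = (-4.4895,3.5353)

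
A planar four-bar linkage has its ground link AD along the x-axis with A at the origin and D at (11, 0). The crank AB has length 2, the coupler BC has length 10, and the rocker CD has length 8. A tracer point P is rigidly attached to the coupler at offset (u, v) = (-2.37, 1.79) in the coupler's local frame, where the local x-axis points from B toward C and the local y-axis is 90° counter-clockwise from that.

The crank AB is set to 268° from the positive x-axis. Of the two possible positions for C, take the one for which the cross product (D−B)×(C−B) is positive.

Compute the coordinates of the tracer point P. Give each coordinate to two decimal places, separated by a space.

A=(0,0), D=(11.00,0)
B = A + 2.00·(cos268°, sin268°) = (-0.0698, -1.9988)
|BD| = 11.2488
circle(B,10.00) ∩ circle(D,8.00): a=7.2246, h=6.9142
  candidates: C₊=(5.8112,6.0891) cross=77.776; C₋=(8.2684,-7.5192) cross=-77.776
  mode + wants cross > 0 → take C=(5.8112,6.0891) (cross=77.776)
ex = (C−B)/|BC| = (0.5881,0.8088); ey = (-0.8088,0.5881)
P = B + -2.37·ex + 1.79·ey = (-2.9113,-2.8629)

-2.91 -2.86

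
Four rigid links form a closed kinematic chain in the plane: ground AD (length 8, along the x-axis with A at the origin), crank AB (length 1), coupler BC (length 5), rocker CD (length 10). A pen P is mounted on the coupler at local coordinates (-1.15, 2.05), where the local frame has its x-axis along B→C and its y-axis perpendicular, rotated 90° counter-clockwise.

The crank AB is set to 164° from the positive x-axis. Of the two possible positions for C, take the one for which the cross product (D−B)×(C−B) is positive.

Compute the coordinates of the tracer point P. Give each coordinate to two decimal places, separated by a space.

-3.11 -0.68

A=(0,0), D=(8.00,0)
B = A + 1.00·(cos164°, sin164°) = (-0.9613, 0.2756)
|BD| = 8.9655
circle(B,5.00) ∩ circle(D,10.00): a=0.3000, h=4.9910
  candidates: C₊=(-0.5079,5.2550) cross=44.747; C₋=(-0.8148,-4.7222) cross=-44.747
  mode + wants cross > 0 → take C=(-0.5079,5.2550) (cross=44.747)
ex = (C−B)/|BC| = (0.0907,0.9959); ey = (-0.9959,0.0907)
P = B + -1.15·ex + 2.05·ey = (-3.1071,-0.6838)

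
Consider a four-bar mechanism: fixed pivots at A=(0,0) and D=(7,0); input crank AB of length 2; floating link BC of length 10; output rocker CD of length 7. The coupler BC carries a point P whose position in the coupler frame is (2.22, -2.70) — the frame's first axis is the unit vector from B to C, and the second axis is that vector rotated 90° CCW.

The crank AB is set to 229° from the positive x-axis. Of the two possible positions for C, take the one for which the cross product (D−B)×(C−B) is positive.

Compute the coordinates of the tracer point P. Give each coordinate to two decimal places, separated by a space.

A=(0,0), D=(7.00,0)
B = A + 2.00·(cos229°, sin229°) = (-1.3121, -1.5094)
|BD| = 8.4481
circle(B,10.00) ∩ circle(D,7.00): a=7.2425, h=6.8954
  candidates: C₊=(4.5818,6.5690) cross=58.253; C₋=(7.0458,-6.9999) cross=-58.253
  mode + wants cross > 0 → take C=(4.5818,6.5690) (cross=58.253)
ex = (C−B)/|BC| = (0.5894,0.8078); ey = (-0.8078,0.5894)
P = B + 2.22·ex + -2.70·ey = (2.1775,-1.3074)

2.18 -1.31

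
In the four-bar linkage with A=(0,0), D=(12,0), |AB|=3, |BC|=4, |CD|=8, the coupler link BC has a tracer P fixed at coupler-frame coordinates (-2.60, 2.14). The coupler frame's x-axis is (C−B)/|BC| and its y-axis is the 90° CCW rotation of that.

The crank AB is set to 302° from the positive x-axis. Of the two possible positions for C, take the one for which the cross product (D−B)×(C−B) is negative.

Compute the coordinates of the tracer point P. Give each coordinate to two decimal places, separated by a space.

A=(0,0), D=(12.00,0)
B = A + 3.00·(cos302°, sin302°) = (1.5898, -2.5441)
|BD| = 10.7166
circle(B,4.00) ∩ circle(D,8.00): a=3.1188, h=2.5046
  candidates: C₊=(4.0248,0.6293) cross=26.841; C₋=(5.2140,-4.2368) cross=-26.841
  mode - wants cross < 0 → take C=(5.2140,-4.2368) (cross=-26.841)
ex = (C−B)/|BC| = (0.9061,-0.4232); ey = (0.4232,0.9061)
P = B + -2.60·ex + 2.14·ey = (0.1396,0.4950)

0.14 0.50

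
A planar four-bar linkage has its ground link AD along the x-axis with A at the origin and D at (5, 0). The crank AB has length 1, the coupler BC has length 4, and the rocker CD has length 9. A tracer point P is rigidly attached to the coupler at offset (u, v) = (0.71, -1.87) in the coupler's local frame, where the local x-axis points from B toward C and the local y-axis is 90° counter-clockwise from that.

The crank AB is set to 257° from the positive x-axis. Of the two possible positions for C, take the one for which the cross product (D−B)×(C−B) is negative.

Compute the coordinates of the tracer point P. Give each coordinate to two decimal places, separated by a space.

A=(0,0), D=(5.00,0)
B = A + 1.00·(cos257°, sin257°) = (-0.2250, -0.9744)
|BD| = 5.3150
circle(B,4.00) ∩ circle(D,9.00): a=-3.4572, h=2.0119
  candidates: C₊=(-3.9924,0.3696) cross=10.693; C₋=(-3.2548,-3.5859) cross=-10.693
  mode - wants cross < 0 → take C=(-3.2548,-3.5859) (cross=-10.693)
ex = (C−B)/|BC| = (-0.7575,-0.6529); ey = (0.6529,-0.7575)
P = B + 0.71·ex + -1.87·ey = (-1.9836,-0.0215)

-1.98 -0.02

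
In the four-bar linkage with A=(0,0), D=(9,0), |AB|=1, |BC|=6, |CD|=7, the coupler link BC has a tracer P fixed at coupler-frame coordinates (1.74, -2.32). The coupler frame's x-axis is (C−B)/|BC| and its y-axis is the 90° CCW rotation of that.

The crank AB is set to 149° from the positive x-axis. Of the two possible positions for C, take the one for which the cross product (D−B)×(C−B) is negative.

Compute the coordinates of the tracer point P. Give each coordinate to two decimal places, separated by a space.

-1.39 -2.33

A=(0,0), D=(9.00,0)
B = A + 1.00·(cos149°, sin149°) = (-0.8572, 0.5150)
|BD| = 9.8706
circle(B,6.00) ∩ circle(D,7.00): a=4.2768, h=4.2082
  candidates: C₊=(3.6334,4.4944) cross=41.538; C₋=(3.1942,-3.9106) cross=-41.538
  mode - wants cross < 0 → take C=(3.1942,-3.9106) (cross=-41.538)
ex = (C−B)/|BC| = (0.6752,-0.7376); ey = (0.7376,0.6752)
P = B + 1.74·ex + -2.32·ey = (-1.3935,-2.3349)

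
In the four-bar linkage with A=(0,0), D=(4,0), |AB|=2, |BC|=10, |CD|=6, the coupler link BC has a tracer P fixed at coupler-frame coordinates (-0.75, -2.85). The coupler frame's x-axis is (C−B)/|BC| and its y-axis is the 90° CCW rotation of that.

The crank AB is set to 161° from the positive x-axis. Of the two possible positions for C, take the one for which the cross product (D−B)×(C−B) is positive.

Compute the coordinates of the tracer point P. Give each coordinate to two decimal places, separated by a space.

-1.27 -2.23

A=(0,0), D=(4.00,0)
B = A + 2.00·(cos161°, sin161°) = (-1.8910, 0.6511)
|BD| = 5.9269
circle(B,10.00) ∩ circle(D,6.00): a=8.3626, h=5.4834
  candidates: C₊=(7.0233,5.1826) cross=32.500; C₋=(5.8185,-5.7178) cross=-32.500
  mode + wants cross > 0 → take C=(7.0233,5.1826) (cross=32.500)
ex = (C−B)/|BC| = (0.8914,0.4531); ey = (-0.4531,0.8914)
P = B + -0.75·ex + -2.85·ey = (-1.2681,-2.2293)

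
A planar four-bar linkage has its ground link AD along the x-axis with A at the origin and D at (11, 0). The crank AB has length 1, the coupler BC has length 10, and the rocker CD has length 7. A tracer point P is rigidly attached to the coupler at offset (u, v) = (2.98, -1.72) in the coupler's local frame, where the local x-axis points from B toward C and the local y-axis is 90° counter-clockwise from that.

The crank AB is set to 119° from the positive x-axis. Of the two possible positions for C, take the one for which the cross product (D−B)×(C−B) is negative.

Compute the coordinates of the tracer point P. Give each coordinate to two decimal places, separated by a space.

0.61 -2.39

A=(0,0), D=(11.00,0)
B = A + 1.00·(cos119°, sin119°) = (-0.4848, 0.8746)
|BD| = 11.5181
circle(B,10.00) ∩ circle(D,7.00): a=7.9729, h=6.0359
  candidates: C₊=(7.9235,6.2877) cross=69.522; C₋=(7.0068,-5.7493) cross=-69.522
  mode - wants cross < 0 → take C=(7.0068,-5.7493) (cross=-69.522)
ex = (C−B)/|BC| = (0.7492,-0.6624); ey = (0.6624,0.7492)
P = B + 2.98·ex + -1.72·ey = (0.6084,-2.3879)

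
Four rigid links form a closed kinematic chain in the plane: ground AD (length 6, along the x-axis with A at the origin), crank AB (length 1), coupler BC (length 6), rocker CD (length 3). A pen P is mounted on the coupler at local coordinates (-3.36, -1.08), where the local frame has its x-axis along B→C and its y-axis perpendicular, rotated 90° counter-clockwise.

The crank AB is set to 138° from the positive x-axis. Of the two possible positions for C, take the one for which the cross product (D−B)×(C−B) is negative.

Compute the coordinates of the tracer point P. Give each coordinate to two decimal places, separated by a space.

-4.17 1.53

A=(0,0), D=(6.00,0)
B = A + 1.00·(cos138°, sin138°) = (-0.7431, 0.6691)
|BD| = 6.7763
circle(B,6.00) ∩ circle(D,3.00): a=5.3804, h=2.6555
  candidates: C₊=(4.8732,2.7803) cross=17.994; C₋=(4.3487,-2.5047) cross=-17.994
  mode - wants cross < 0 → take C=(4.3487,-2.5047) (cross=-17.994)
ex = (C−B)/|BC| = (0.8486,-0.5290); ey = (0.5290,0.8486)
P = B + -3.36·ex + -1.08·ey = (-4.1659,1.5299)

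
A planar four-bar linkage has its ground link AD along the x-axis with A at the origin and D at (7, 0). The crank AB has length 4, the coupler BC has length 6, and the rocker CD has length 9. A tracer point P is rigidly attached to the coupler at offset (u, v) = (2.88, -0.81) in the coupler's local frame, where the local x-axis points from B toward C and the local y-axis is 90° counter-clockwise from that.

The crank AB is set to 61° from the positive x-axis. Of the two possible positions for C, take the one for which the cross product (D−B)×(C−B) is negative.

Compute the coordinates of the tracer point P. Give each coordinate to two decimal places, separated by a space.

-0.54 1.82

A=(0,0), D=(7.00,0)
B = A + 4.00·(cos61°, sin61°) = (1.9392, 3.4985)
|BD| = 6.1523
circle(B,6.00) ∩ circle(D,9.00): a=-0.5810, h=5.9718
  candidates: C₊=(4.8571,8.7412) cross=36.740; C₋=(-1.9346,-1.0834) cross=-36.740
  mode - wants cross < 0 → take C=(-1.9346,-1.0834) (cross=-36.740)
ex = (C−B)/|BC| = (-0.6456,-0.7636); ey = (0.7636,-0.6456)
P = B + 2.88·ex + -0.81·ey = (-0.5387,1.8221)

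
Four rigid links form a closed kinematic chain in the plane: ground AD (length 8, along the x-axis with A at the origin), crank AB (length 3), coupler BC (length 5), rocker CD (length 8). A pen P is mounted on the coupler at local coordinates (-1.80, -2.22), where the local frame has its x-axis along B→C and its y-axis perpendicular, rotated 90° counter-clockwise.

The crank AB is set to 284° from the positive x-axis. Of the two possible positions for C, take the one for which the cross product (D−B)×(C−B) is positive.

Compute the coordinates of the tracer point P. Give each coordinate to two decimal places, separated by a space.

3.10 -4.50

A=(0,0), D=(8.00,0)
B = A + 3.00·(cos284°, sin284°) = (0.7258, -2.9109)
|BD| = 7.8350
circle(B,5.00) ∩ circle(D,8.00): a=1.4287, h=4.7915
  candidates: C₊=(0.2720,2.0685) cross=37.542; C₋=(3.8324,-6.8287) cross=-37.542
  mode + wants cross > 0 → take C=(0.2720,2.0685) (cross=37.542)
ex = (C−B)/|BC| = (-0.0907,0.9959); ey = (-0.9959,-0.0907)
P = B + -1.80·ex + -2.22·ey = (3.0999,-4.5020)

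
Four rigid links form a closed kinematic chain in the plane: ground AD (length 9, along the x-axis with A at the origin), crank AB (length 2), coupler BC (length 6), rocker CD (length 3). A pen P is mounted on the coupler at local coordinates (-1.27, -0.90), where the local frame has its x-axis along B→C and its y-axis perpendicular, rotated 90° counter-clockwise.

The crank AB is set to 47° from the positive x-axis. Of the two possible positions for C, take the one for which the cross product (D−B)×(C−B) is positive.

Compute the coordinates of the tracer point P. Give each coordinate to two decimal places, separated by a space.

A=(0,0), D=(9.00,0)
B = A + 2.00·(cos47°, sin47°) = (1.3640, 1.4627)
|BD| = 7.7748
circle(B,6.00) ∩ circle(D,3.00): a=5.6238, h=2.0912
  candidates: C₊=(7.2808,2.4585) cross=16.259; C₋=(6.4939,-1.6491) cross=-16.259
  mode + wants cross > 0 → take C=(7.2808,2.4585) (cross=16.259)
ex = (C−B)/|BC| = (0.9861,0.1660); ey = (-0.1660,0.9861)
P = B + -1.27·ex + -0.90·ey = (0.2610,0.3644)

0.26 0.36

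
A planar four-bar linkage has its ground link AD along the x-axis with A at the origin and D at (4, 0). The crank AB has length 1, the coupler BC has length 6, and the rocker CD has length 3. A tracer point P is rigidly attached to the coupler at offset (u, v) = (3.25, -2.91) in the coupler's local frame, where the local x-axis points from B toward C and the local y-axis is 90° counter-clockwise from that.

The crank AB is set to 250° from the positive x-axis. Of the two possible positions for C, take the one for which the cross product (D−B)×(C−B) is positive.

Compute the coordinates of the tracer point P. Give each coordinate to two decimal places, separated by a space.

4.02 -1.01

A=(0,0), D=(4.00,0)
B = A + 1.00·(cos250°, sin250°) = (-0.3420, -0.9397)
|BD| = 4.4425
circle(B,6.00) ∩ circle(D,3.00): a=5.2601, h=2.8865
  candidates: C₊=(4.1885,2.9941) cross=12.823; C₋=(5.4096,-2.6482) cross=-12.823
  mode + wants cross > 0 → take C=(4.1885,2.9941) (cross=12.823)
ex = (C−B)/|BC| = (0.7551,0.6556); ey = (-0.6556,0.7551)
P = B + 3.25·ex + -2.91·ey = (4.0199,-1.0062)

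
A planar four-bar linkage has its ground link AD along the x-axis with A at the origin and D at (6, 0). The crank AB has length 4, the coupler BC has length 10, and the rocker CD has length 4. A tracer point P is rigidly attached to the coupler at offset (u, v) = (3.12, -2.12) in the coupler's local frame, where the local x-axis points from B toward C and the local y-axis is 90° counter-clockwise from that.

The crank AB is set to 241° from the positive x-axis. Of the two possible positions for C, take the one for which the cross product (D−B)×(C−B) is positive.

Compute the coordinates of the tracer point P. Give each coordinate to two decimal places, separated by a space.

A=(0,0), D=(6.00,0)
B = A + 4.00·(cos241°, sin241°) = (-1.9392, -3.4985)
|BD| = 8.6759
circle(B,10.00) ∩ circle(D,4.00): a=9.1789, h=3.9682
  candidates: C₊=(4.8602,3.8342) cross=34.428; C₋=(8.0605,-3.4285) cross=-34.428
  mode + wants cross > 0 → take C=(4.8602,3.8342) (cross=34.428)
ex = (C−B)/|BC| = (0.6799,0.7333); ey = (-0.7333,0.6799)
P = B + 3.12·ex + -2.12·ey = (1.7367,-2.6522)

1.74 -2.65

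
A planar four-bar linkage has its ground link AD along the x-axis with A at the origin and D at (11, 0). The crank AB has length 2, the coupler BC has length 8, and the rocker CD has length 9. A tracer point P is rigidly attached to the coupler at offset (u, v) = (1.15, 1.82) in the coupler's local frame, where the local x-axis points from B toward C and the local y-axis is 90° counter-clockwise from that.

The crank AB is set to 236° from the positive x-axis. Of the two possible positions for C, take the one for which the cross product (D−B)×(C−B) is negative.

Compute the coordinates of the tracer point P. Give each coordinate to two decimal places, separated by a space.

0.93 -0.99

A=(0,0), D=(11.00,0)
B = A + 2.00·(cos236°, sin236°) = (-1.1184, -1.6581)
|BD| = 12.2313
circle(B,8.00) ∩ circle(D,9.00): a=5.4207, h=5.8835
  candidates: C₊=(3.4547,4.9060) cross=71.963; C₋=(5.0499,-6.7525) cross=-71.963
  mode - wants cross < 0 → take C=(5.0499,-6.7525) (cross=-71.963)
ex = (C−B)/|BC| = (0.7710,-0.6368); ey = (0.6368,0.7710)
P = B + 1.15·ex + 1.82·ey = (0.9273,-0.9871)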